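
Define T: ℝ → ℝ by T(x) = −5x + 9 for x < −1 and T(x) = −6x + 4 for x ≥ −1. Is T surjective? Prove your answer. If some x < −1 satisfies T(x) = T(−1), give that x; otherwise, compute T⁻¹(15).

-6/5

Both pieces are strictly decreasing (slopes −5 and −6), so each is injective on its own interval.
The left piece maps (−∞, −1) onto (14, ∞); the right piece maps [−1, ∞) onto (−∞, 10].
The union (14, ∞) ∪ (−∞, 10] omits the interval between 14 and 10; in particular 14 has no preimage. So T is not surjective.
Because the two images are disjoint, no x < −1 has T(x) = T(−1), so we compute T⁻¹(15): 15 lies in (14, ∞), so solve −5x + 9 = 15: x = (15 − 9)/(−5) = −6/5.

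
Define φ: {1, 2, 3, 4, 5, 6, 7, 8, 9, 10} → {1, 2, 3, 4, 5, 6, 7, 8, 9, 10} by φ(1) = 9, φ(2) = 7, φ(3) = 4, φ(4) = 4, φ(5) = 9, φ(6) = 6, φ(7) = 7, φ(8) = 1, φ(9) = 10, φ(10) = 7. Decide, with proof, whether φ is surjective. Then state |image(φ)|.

6

No element maps to 2, so φ is not surjective.
The image of φ is {1, 4, 6, 7, 9, 10}, which has 6 elements.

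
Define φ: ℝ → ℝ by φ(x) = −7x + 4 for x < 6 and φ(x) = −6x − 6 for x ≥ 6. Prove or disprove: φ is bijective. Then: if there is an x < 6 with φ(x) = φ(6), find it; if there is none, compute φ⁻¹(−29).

Both pieces are strictly decreasing (slopes −7 and −6), so each is injective on its own interval.
The left piece maps (−∞, 6) onto (−38, ∞); the right piece maps [6, ∞) onto (−∞, −42].
The images leave a gap (−38 has no preimage), so φ is not surjective, hence not bijective.
Because the two images are disjoint, no x < 6 has φ(x) = φ(6), so we compute φ⁻¹(−29): −29 lies in (−38, ∞), so solve −7x + 4 = −29: x = (−29 − 4)/(−7) = 33/7.

33/7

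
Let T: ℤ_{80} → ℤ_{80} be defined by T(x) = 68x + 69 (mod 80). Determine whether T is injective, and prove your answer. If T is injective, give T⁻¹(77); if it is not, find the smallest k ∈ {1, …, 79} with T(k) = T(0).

We have gcd(68, 80) = 4 > 1. Taking a = 0 and b = 20: T(0) = 69 and T(20) = 68·20 + 69 = 1429 ≡ 69 (mod 80).
So T(0) = T(20) while 0 ≠ 20, thus T is not injective.
Since T is not injective, we find the least positive k with T(k) = T(0): this means 68k ≡ 0 (mod 80), i.e. 80 ∣ 68k. Since gcd(68, 80) = 4, dividing through by 4 this holds exactly when 20 ∣ 17k, and as gcd(17, 20) = 1, exactly when 20 ∣ k.
The smallest positive such k is 20.

20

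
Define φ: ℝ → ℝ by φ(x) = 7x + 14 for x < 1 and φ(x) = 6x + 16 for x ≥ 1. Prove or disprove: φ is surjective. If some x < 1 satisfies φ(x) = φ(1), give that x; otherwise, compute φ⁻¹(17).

3/7

Both pieces are strictly increasing (slopes 7 and 6), so each is injective on its own interval.
The left piece maps (−∞, 1) onto (−∞, 21); the right piece maps [1, ∞) onto [22, ∞).
The union (−∞, 21) ∪ [22, ∞) omits the interval between 21 and 22; in particular 21 has no preimage. So φ is not surjective.
Because the two images are disjoint, no x < 1 has φ(x) = φ(1), so we compute φ⁻¹(17): 17 lies in (−∞, 21), so solve 7x + 14 = 17: x = (17 − 14)/7 = 3/7.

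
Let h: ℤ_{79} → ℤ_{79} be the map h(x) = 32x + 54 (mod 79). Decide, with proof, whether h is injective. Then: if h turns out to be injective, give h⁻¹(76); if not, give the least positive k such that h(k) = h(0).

Recall that h is injective if h(a) = h(b) implies a = b.
If h(a) = h(b), then 32a ≡ 32b (mod 79). Because gcd(32, 79) = 1, we may cancel 32 to get a ≡ b (mod 79).
Thus h is injective.
We now compute 32⁻¹ mod 79 explicitly. Euclid's algorithm: 79 = 2·32 + 15, 32 = 2·15 + 2, 15 = 7·2 + 1; back-substituting gives 1 = 42·32 − 17·79, so 32⁻¹ ≡ 42 (mod 79).
Since h is injective, we compute h⁻¹(76): solve 32x + 54 ≡ 76 (mod 79), i.e. 32x ≡ 22 (mod 79).
Multiplying by 32⁻¹ = 42 gives x ≡ 42·22 = 924 = 11·79 + 55 ≡ 55 (mod 79).
Check: h(55) = 32·55 + 54 = 1814 = 22·79 + 76 ≡ 76 (mod 79).

55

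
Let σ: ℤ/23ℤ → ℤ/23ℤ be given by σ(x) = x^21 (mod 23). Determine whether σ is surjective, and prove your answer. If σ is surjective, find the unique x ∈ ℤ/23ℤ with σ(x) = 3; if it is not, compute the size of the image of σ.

Since 23 is prime, the nonzero elements of ℤ/23ℤ form a cyclic group of order 22.
As gcd(21, 22) = 1, raising to the 21st power is a bijection on this group: if u^21 ≡ v^21 then (uv^{−1})^21 = 1, and the only element of order dividing gcd(21, 22) = 1 is 1, so u = v.
With σ(0) = 0 this makes σ injective on all of ℤ/23ℤ, hence bijective (finite equal-size domain and codomain). In particular σ is surjective.
Since σ is surjective, we find the preimage of 3. The inverse of x ↦ x^21 on (ℤ/23ℤ)^× is x ↦ x^21, because 21·21 = 441 = 20·22 + 1 ≡ 1 (mod 22) and x^{22} = 1 for x ≠ 0 (Fermat). So σ⁻¹(3) = 3^21 mod 23.
Repeated squaring mod 23: 3^1 ≡ 3, 3^2 ≡ 3² = 9, 3^4 ≡ 9² = 81 ≡ 12, 3^8 ≡ 12² = 144 ≡ 6, 3^16 ≡ 6² = 36 ≡ 13. Since 21 = 16 + 4 + 1, 3^21 ≡ 13·12·3: 13·12 = 156 ≡ 18, then 18·3 = 54 ≡ 8. So 3^21 ≡ 8 (mod 23).
Hence σ⁻¹(3) = 8.

8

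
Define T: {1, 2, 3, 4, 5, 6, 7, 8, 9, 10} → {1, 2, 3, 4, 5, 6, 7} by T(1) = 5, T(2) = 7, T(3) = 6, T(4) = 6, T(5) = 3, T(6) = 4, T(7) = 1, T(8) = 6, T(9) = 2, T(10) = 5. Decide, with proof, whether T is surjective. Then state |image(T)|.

7

Every element of the codomain has a preimage: 1 = T(7), 2 = T(9), 3 = T(5), 4 = T(6), 5 = T(1), 6 = T(3), 7 = T(2).
So T is surjective.
The image of T is {1, 2, 3, 4, 5, 6, 7}, which has 7 elements.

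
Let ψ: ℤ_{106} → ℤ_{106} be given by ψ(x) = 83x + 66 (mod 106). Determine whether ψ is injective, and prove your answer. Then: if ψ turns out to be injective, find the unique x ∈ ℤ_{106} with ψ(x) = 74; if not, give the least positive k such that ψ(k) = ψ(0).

78

Recall: injectivity means: for all s, t in the domain, ψ(s) = ψ(t) implies s = t.
If ψ(s) = ψ(t), then 83s ≡ 83t (mod 106). Because gcd(83, 106) = 1, we may cancel 83 to get s ≡ t (mod 106).
Thus ψ is injective.
We now compute 83⁻¹ mod 106 explicitly. Euclid's algorithm: 106 = 1·83 + 23, 83 = 3·23 + 14, 23 = 1·14 + 9, 14 = 1·9 + 5, 9 = 1·5 + 4, 5 = 1·4 + 1; back-substituting gives 1 = 23·83 − 18·106, so 83⁻¹ ≡ 23 (mod 106).
Since ψ is injective, we find ψ⁻¹(74): we need 83x ≡ 74 − 66 ≡ 8 (mod 106). Using 83⁻¹ = 23: x ≡ 23·8 = 184 = 1·106 + 78, so x = 78.
Check: ψ(78) = 83·78 + 66 = 6540 = 61·106 + 74 ≡ 74 (mod 106).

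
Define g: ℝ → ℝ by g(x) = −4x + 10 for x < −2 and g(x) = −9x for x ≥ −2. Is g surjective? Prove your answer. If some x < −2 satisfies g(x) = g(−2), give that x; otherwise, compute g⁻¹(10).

Both pieces are strictly decreasing (slopes −4 and −9), so each is injective on its own interval.
The left piece maps (−∞, −2) onto (18, ∞); the right piece maps [−2, ∞) onto (−∞, 18].
These images together cover ℝ, so g is surjective.
Because the two images are disjoint, no x < −2 has g(x) = g(−2), so we compute g⁻¹(10): 10 lies in (−∞, 18], so solve −9x = 10: x = (10 − 0)/(−9) = −10/9.

-10/9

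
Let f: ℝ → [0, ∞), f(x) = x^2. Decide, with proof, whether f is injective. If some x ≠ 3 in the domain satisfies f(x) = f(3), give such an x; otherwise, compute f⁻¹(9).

-3

f(3) = 9 = (−3)^2 = f(−3) (since 2 is even), with 3 ≠ −3. So f is not injective.
For the follow-up, such an x exists: taking x = −3 ∈ ℝ gives f(−3) = 9 = f(3) with −3 ≠ 3.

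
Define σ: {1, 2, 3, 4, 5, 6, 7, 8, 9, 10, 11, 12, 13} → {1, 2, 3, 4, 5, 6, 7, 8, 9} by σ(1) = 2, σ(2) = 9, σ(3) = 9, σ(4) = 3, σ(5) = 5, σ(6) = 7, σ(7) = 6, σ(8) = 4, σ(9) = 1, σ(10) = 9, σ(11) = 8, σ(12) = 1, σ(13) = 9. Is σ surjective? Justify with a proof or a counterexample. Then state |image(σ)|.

9

Every element of the codomain has a preimage: 1 = σ(9), 2 = σ(1), 3 = σ(4), 4 = σ(8), 5 = σ(5), 6 = σ(7), 7 = σ(6), 8 = σ(11), 9 = σ(2).
Thus σ is surjective.
The image of σ is {1, 2, 3, 4, 5, 6, 7, 8, 9}, which has 9 elements.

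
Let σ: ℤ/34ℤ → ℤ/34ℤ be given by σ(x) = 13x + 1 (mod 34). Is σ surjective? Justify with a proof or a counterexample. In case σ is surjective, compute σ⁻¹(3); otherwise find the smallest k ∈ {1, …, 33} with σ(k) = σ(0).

8

Since gcd(13, 34) = 1, 13 is invertible modulo 34. Euclid's algorithm: 34 = 2·13 + 8, 13 = 1·8 + 5, 8 = 1·5 + 3, 5 = 1·3 + 2, 3 = 1·2 + 1; back-substituting gives 1 = 21·13 − 8·34, so 13⁻¹ ≡ 21 (mod 34).
Then y ↦ 21(y − 1) is a two-sided inverse to σ, so every y ∈ ℤ/34ℤ has a preimage.
Hence σ is surjective.
Since σ is surjective, we compute σ⁻¹(3): solve 13x + 1 ≡ 3 (mod 34), i.e. 13x ≡ 2 (mod 34).
Multiplying by 13⁻¹ = 21 gives x ≡ 21·2 = 42 = 1·34 + 8 ≡ 8 (mod 34).
Check: σ(8) = 13·8 + 1 = 105 = 3·34 + 3 ≡ 3 (mod 34).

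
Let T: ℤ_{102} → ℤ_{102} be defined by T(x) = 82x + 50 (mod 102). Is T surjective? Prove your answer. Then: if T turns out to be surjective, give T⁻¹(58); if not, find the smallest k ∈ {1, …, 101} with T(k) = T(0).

51

By definition, T is surjective if every y in the codomain equals T(x) for some x in the domain.
Since gcd(82, 102) = 2, we have 82x ≡ 0 (mod 2) for all x, so T(x) ≡ 0 (mod 2).
But 1 ≢ 0 (mod 2), so 1 ∈ ℤ_{102} has no preimage. Thus T is not surjective.
Since T is not surjective, we find the least positive k with T(k) = T(0): this means 82k ≡ 0 (mod 102), i.e. 102 ∣ 82k. Since gcd(82, 102) = 2, dividing through by 2 this holds exactly when 51 ∣ 41k, and as gcd(41, 51) = 1, exactly when 51 ∣ k.
The smallest positive such k is 51.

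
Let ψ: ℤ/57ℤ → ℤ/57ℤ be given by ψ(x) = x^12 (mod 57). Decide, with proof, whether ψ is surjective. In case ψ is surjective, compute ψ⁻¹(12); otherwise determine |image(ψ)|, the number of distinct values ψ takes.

8

ψ(2): Repeated squaring mod 57: 2^1 ≡ 2, 2^2 ≡ 2² = 4, 2^4 ≡ 4² = 16, 2^8 ≡ 16² = 256 ≡ 28. Since 12 = 8 + 4, 2^12 ≡ 28·16: 28·16 = 448 ≡ 49. So 2^12 ≡ 49 (mod 57).
ψ(5): Repeated squaring mod 57: 5^1 ≡ 5, 5^2 ≡ 5² = 25, 5^4 ≡ 25² = 625 ≡ 55, 5^8 ≡ 55² = 3025 ≡ 4. Since 12 = 8 + 4, 5^12 ≡ 4·55: 4·55 = 220 ≡ 49. So 5^12 ≡ 49 (mod 57).
So ψ(2) = ψ(5) = 49 while 2 ≠ 5, so ψ is not injective.
A non-injective map from the 57-element set ℤ/57ℤ to itself takes at most 56 distinct values, so it cannot be surjective. So ψ is not surjective.
Since ψ is not surjective, we determine |image(ψ)|. Computing x^12 mod 57 for each x (by repeated squaring, reducing mod 57 at every step), the values ψ(0), ψ(1), …, ψ(56) are: 0, 1, 49, 30, 7, 49, 45, 1, 1, 45, 7, 1, 39, 7, 49, 45, 49, 49, 39, 19, 1, 30, 49, 7, 30, 7, 1, 39, 7, 7, 39, 1, 7, 30, 7, 49, 30, 1, 19, 39, 49, 49, 45, 49, 7, 39, 1, 7, 45, 1, 1, 45, 49, 7, 30, 49, 1.
The distinct values are {0, 1, 7, 19, 30, 39, 45, 49}; there are 8 of them.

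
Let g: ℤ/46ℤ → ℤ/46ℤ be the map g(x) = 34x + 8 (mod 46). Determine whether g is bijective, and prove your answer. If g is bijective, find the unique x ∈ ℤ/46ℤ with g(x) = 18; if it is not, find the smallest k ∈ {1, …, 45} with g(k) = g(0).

23

By definition, g is injective when g(a) = g(b) forces a = b.
We have gcd(34, 46) = 2 > 1. Taking a = 0 and b = 23: g(0) = 8 and g(23) = 34·23 + 8 = 790 ≡ 8 (mod 46).
So g(0) = g(23) while 0 ≠ 23, so g is not injective, hence not bijective.
Since g is not bijective, we find the least positive k with g(k) = g(0): this means 34k ≡ 0 (mod 46), i.e. 46 ∣ 34k. Since gcd(34, 46) = 2, dividing through by 2 this holds exactly when 23 ∣ 17k, and as gcd(17, 23) = 1, exactly when 23 ∣ k.
The smallest positive such k is 23.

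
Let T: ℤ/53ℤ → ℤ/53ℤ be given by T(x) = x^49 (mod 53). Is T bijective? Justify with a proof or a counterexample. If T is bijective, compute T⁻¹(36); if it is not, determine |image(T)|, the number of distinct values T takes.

46

Since 53 is prime, the nonzero elements of ℤ/53ℤ form a cyclic group of order 52.
As gcd(49, 52) = 1, raising to the 49th power is a bijection on this group: if x_1^49 ≡ x_2^49 then (x_1x_2^{−1})^49 = 1, and the only element of order dividing gcd(49, 52) = 1 is 1, so x_1 = x_2.
With T(0) = 0 this makes T injective on all of ℤ/53ℤ, hence bijective (finite equal-size domain and codomain). In particular T is bijective.
Since T is bijective, we find the preimage of 36. The inverse of x ↦ x^49 on (ℤ/53ℤ)^× is x ↦ x^17, because 49·17 = 833 = 16·52 + 1 ≡ 1 (mod 52) and x^{52} = 1 for x ≠ 0 (Fermat). So T⁻¹(36) = 36^17 mod 53.
Repeated squaring mod 53: 36^1 ≡ 36, 36^2 ≡ 36² = 1296 ≡ 24, 36^4 ≡ 24² = 576 ≡ 46, 36^8 ≡ 46² = 2116 ≡ 49, 36^16 ≡ 49² = 2401 ≡ 16. Since 17 = 16 + 1, 36^17 ≡ 16·36: 16·36 = 576 ≡ 46. So 36^17 ≡ 46 (mod 53).
Hence T⁻¹(36) = 46.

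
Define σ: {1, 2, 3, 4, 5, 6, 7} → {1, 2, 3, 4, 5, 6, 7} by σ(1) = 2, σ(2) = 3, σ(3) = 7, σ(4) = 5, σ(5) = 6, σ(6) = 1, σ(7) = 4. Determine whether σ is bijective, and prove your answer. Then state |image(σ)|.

7

The values 2, 3, 7, 5, 6, 1, 4 are a permutation of {1, 2, 3, 4, 5, 6, 7}: each element appears exactly once.
So σ is injective and surjective, hence bijective.
The image of σ is {1, 2, 3, 4, 5, 6, 7}, which has 7 elements.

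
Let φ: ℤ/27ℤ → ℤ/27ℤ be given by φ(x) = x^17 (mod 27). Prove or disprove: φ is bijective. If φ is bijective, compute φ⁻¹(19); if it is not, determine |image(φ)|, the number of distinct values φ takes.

19

φ(0) = 0^17 = 0.
φ(3): Repeated squaring mod 27: 3^1 ≡ 3, 3^2 ≡ 3² = 9, 3^4 ≡ 9² = 81 ≡ 0, 3^8 ≡ 0² = 0, 3^16 ≡ 0² = 0. Since 17 = 16 + 1, 3^17 ≡ 0·3: 0·3 = 0. So 3^17 ≡ 0 (mod 27).
So φ(0) = φ(3) = 0 while 0 ≠ 3, hence φ is not injective, hence not bijective.
Since φ is not bijective, we determine |image(φ)|. Computing x^17 mod 27 for each x (by repeated squaring, reducing mod 27 at every step), the values φ(0), φ(1), …, φ(26) are: 0, 1, 14, 0, 7, 11, 0, 4, 17, 0, 19, 5, 0, 25, 2, 0, 22, 8, 0, 10, 23, 0, 16, 20, 0, 13, 26.
The distinct values are {0, 1, 2, 4, 5, 7, 8, 10, 11, 13, 14, 16, 17, 19, 20, 22, 23, 25, 26}; there are 19 of them.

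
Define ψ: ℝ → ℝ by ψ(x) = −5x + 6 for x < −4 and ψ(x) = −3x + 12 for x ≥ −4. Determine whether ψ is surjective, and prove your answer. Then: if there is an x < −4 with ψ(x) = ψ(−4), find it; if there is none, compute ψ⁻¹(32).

Both pieces are strictly decreasing (slopes −5 and −3), so each is injective on its own interval.
The left piece maps (−∞, −4) onto (26, ∞); the right piece maps [−4, ∞) onto (−∞, 24].
The union (26, ∞) ∪ (−∞, 24] omits the interval between 26 and 24; in particular 26 has no preimage. So ψ is not surjective.
Because the two images are disjoint, no x < −4 has ψ(x) = ψ(−4), so we compute ψ⁻¹(32): 32 lies in (26, ∞), so solve −5x + 6 = 32: x = (32 − 6)/(−5) = −26/5.

-26/5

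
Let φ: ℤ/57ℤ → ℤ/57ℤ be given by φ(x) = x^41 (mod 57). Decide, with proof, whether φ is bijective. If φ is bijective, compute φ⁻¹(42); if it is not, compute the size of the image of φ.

Computing x^41 mod 57 for each x (by repeated squaring, reducing mod 57 at every step), the values φ(0), φ(1), …, φ(56) are: 0, 1, 32, 15, 55, 47, 24, 49, 50, 54, 22, 26, 27, 52, 29, 21, 4, 44, 18, 19, 20, 51, 34, 17, 9, 43, 11, 12, 16, 41, 45, 46, 14, 48, 40, 23, 6, 37, 38, 39, 13, 53, 36, 28, 5, 30, 31, 35, 3, 7, 8, 33, 10, 2, 42, 25, 56.
Every element of ℤ/57ℤ appears exactly once in this list, so φ is a bijection, and in particular bijective.
Since φ is bijective, we read off the preimage of 42 from the same table: φ(54) = 42, so φ⁻¹(42) = 54.

54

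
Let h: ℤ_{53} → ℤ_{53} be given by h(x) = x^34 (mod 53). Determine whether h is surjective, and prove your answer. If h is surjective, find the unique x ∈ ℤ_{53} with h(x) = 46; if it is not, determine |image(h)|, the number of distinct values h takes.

h(26): Repeated squaring mod 53: 26^1 ≡ 26, 26^2 ≡ 26² = 676 ≡ 40, 26^4 ≡ 40² = 1600 ≡ 10, 26^8 ≡ 10² = 100 ≡ 47, 26^16 ≡ 47² = 2209 ≡ 36, 26^32 ≡ 36² = 1296 ≡ 24. Since 34 = 32 + 2, 26^34 ≡ 24·40: 24·40 = 960 ≡ 6. So 26^34 ≡ 6 (mod 53).
h(27): Repeated squaring mod 53: 27^1 ≡ 27, 27^2 ≡ 27² = 729 ≡ 40, 27^4 ≡ 40² = 1600 ≡ 10, 27^8 ≡ 10² = 100 ≡ 47, 27^16 ≡ 47² = 2209 ≡ 36, 27^32 ≡ 36² = 1296 ≡ 24. Since 34 = 32 + 2, 27^34 ≡ 24·40: 24·40 = 960 ≡ 6. So 27^34 ≡ 6 (mod 53).
So h(26) = h(27) = 6 while 26 ≠ 27, therefore h is not injective.
A non-injective map from the 53-element set ℤ_{53} to itself takes at most 52 distinct values, so it cannot be surjective. Hence h is not surjective.
Since h is not surjective, we determine |image(h)|. Computing x^34 mod 53 for each x (by repeated squaring, reducing mod 53 at every step), the values h(0), h(1), …, h(52) are: 0, 1, 9, 11, 28, 38, 46, 44, 40, 15, 24, 10, 43, 36, 25, 47, 42, 49, 29, 17, 4, 7, 37, 52, 16, 13, 6, 6, 13, 16, 52, 37, 7, 4, 17, 29, 49, 42, 47, 25, 36, 43, 10, 24, 15, 40, 44, 46, 38, 28, 11, 9, 1.
The distinct values are {0, 1, 4, 6, 7, 9, 10, 11, 13, 15, 16, 17, 24, 25, 28, 29, 36, 37, 38, 40, 42, 43, 44, 46, 47, 49, 52}; there are 27 of them.

27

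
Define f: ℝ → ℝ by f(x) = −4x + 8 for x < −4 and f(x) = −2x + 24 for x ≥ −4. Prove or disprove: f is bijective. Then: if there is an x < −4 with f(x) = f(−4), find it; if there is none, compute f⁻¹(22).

-6

Both pieces are strictly decreasing (slopes −4 and −2), so each is injective on its own interval.
The left piece maps (−∞, −4) onto (24, ∞); the right piece maps [−4, ∞) onto (−∞, 32].
These images overlap. In particular f(−4) = 32 (right piece), and solving −4x + 8 = 32 on the left piece gives x = −6 < −4.
So f(−6) = f(−4) with −6 ≠ −4, and f is not injective, hence not bijective. This x = −6 is the requested value below −4.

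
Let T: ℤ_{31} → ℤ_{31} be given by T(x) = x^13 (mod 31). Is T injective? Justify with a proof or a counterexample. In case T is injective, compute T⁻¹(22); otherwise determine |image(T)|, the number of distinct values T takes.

Since 31 is prime, the nonzero elements of ℤ_{31} form a cyclic group of order 30.
As gcd(13, 30) = 1, raising to the 13th power is a bijection on this group: if s^13 ≡ t^13 then (st^{−1})^13 = 1, and the only element of order dividing gcd(13, 30) = 1 is 1, so s = t.
With T(0) = 0 this makes T injective on all of ℤ_{31}, hence bijective (finite equal-size domain and codomain). In particular T is injective.
Since T is injective, we find the preimage of 22. The inverse of x ↦ x^13 on (ℤ_{31})^× is x ↦ x^7, because 13·7 = 91 = 3·30 + 1 ≡ 1 (mod 30) and x^{30} = 1 for x ≠ 0 (Fermat). So T⁻¹(22) = 22^7 mod 31.
Repeated squaring mod 31: 22^1 ≡ 22, 22^2 ≡ 22² = 484 ≡ 19, 22^4 ≡ 19² = 361 ≡ 20. Since 7 = 4 + 2 + 1, 22^7 ≡ 20·19·22: 20·19 = 380 ≡ 8, then 8·22 = 176 ≡ 21. So 22^7 ≡ 21 (mod 31).
Hence T⁻¹(22) = 21.

21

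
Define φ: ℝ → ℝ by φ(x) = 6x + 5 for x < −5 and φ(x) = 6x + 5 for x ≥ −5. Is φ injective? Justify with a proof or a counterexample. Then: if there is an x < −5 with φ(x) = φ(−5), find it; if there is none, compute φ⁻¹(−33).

-19/3

Both pieces are strictly increasing (slopes 6 and 6), so each is injective on its own interval.
The left piece maps (−∞, −5) onto (−∞, −25); the right piece maps [−5, ∞) onto [−25, ∞).
These images are disjoint, so no value is attained by both pieces. Thus φ is injective.
Because the two images are disjoint, no x < −5 has φ(x) = φ(−5), so we compute φ⁻¹(−33): −33 lies in (−∞, −25), so solve 6x + 5 = −33: x = (−33 − 5)/6 = −19/3.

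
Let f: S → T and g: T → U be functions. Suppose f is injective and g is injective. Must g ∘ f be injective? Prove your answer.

Suppose (g ∘ f)(x_1) = (g ∘ f)(x_2), i.e. g(f(x_1)) = g(f(x_2)).
Since g is injective, f(x_1) = f(x_2). Since f is injective, x_1 = x_2. Therefore g ∘ f is injective.

injective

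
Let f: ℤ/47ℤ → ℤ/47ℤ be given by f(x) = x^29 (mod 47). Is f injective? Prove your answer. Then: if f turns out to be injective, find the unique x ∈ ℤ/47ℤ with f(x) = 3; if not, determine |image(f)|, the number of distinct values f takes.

Since 47 is prime, the nonzero elements of ℤ/47ℤ form a cyclic group of order 46.
As gcd(29, 46) = 1, raising to the 29th power is a bijection on this group: if x_1^29 ≡ x_2^29 then (x_1x_2^{−1})^29 = 1, and the only element of order dividing gcd(29, 46) = 1 is 1, so x_1 = x_2.
With f(0) = 0 this makes f injective on all of ℤ/47ℤ, hence bijective (finite equal-size domain and codomain). In particular f is injective.
Since f is injective, we find the preimage of 3. The inverse of x ↦ x^29 on (ℤ/47ℤ)^× is x ↦ x^27, because 29·27 = 783 = 17·46 + 1 ≡ 1 (mod 46) and x^{46} = 1 for x ≠ 0 (Fermat). So f⁻¹(3) = 3^27 mod 47.
Repeated squaring mod 47: 3^1 ≡ 3, 3^2 ≡ 3² = 9, 3^4 ≡ 9² = 81 ≡ 34, 3^8 ≡ 34² = 1156 ≡ 28, 3^16 ≡ 28² = 784 ≡ 32. Since 27 = 16 + 8 + 2 + 1, 3^27 ≡ 32·28·9·3: 32·28 = 896 ≡ 3, then 3·9 = 27, then 27·3 = 81 ≡ 34. So 3^27 ≡ 34 (mod 47).
Hence f⁻¹(3) = 34.

34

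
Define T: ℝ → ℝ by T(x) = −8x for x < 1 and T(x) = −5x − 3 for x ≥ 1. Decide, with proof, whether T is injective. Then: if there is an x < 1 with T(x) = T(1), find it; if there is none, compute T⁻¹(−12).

9/5

Both pieces are strictly decreasing (slopes −8 and −5), so each is injective on its own interval.
The left piece maps (−∞, 1) onto (−8, ∞); the right piece maps [1, ∞) onto (−∞, −8].
These images are disjoint, so no value is attained by both pieces. Hence T is injective.
Because the two images are disjoint, no x < 1 has T(x) = T(1), so we compute T⁻¹(−12): −12 lies in (−∞, −8], so solve −5x − 3 = −12: x = (−12 + 3)/(−5) = 9/5.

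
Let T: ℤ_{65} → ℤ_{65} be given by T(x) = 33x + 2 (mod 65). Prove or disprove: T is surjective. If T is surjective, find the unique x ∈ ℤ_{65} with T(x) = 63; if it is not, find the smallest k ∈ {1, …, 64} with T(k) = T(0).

Since gcd(33, 65) = 1, 33 is invertible modulo 65. Euclid's algorithm: 65 = 1·33 + 32, 33 = 1·32 + 1; back-substituting gives 1 = 2·33 − 1·65, so 33⁻¹ ≡ 2 (mod 65).
For any y ∈ ℤ_{65}, x = 2(y − 2) mod 65 satisfies T(x) = 33·2(y − 2) + 2 ≡ y (since 33·2 ≡ 1 mod 65). So every y has a preimage.
So T is surjective.
Since T is surjective, we find T⁻¹(63): we need 33x ≡ 63 − 2 ≡ 61 (mod 65). Using 33⁻¹ = 2: x ≡ 2·61 = 122 = 1·65 + 57, so x = 57.
Check: T(57) = 33·57 + 2 = 1883 = 28·65 + 63 ≡ 63 (mod 65).

57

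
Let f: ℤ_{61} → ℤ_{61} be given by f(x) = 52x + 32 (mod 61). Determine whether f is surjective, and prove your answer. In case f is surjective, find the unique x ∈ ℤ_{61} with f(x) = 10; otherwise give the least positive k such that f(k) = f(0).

Since gcd(52, 61) = 1, 52 is invertible modulo 61. Euclid's algorithm: 61 = 1·52 + 9, 52 = 5·9 + 7, 9 = 1·7 + 2, 7 = 3·2 + 1; back-substituting gives 1 = 27·52 − 23·61, so 52⁻¹ ≡ 27 (mod 61).
Then y ↦ 27(y − 32) is a two-sided inverse to f, so every y ∈ ℤ_{61} has a preimage.
Hence f is surjective.
Since f is surjective, we compute f⁻¹(10): solve 52x + 32 ≡ 10 (mod 61), i.e. 52x ≡ 39 (mod 61).
Multiplying by 52⁻¹ = 27 gives x ≡ 27·39 = 1053 = 17·61 + 16 ≡ 16 (mod 61).
Check: f(16) = 52·16 + 32 = 864 = 14·61 + 10 ≡ 10 (mod 61).

16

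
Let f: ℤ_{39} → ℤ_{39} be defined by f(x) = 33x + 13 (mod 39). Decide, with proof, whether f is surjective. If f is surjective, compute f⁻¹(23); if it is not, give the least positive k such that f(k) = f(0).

13

By definition, f is surjective if every y in the codomain equals f(x) for some x in the domain.
Since gcd(33, 39) = 3, we have 33x ≡ 0 (mod 3) for all x, so f(x) ≡ 1 (mod 3).
But 0 ≢ 1 (mod 3), so 0 ∈ ℤ_{39} has no preimage. Thus f is not surjective.
Since f is not surjective, we find the least positive k with f(k) = f(0): this means 33k ≡ 0 (mod 39), i.e. 39 ∣ 33k. Since gcd(33, 39) = 3, dividing through by 3 this holds exactly when 13 ∣ 11k, and as gcd(11, 13) = 1, exactly when 13 ∣ k.
The smallest positive such k is 13.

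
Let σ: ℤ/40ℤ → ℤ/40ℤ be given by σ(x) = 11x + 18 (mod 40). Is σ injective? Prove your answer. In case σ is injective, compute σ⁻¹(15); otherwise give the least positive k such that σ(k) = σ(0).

7

Suppose σ(u) = σ(v) in ℤ/40ℤ. Then 11u + 18 ≡ 11v + 18 (mod 40), hence 11(u − v) ≡ 0 (mod 40).
Since gcd(11, 40) = 1, 11 is invertible modulo 40, thus u − v ≡ 0 (mod 40), i.e. u = v.
So σ is injective.
We now compute 11⁻¹ mod 40 explicitly. Euclid's algorithm: 40 = 3·11 + 7, 11 = 1·7 + 4, 7 = 1·4 + 3, 4 = 1·3 + 1; back-substituting gives 1 = 11·11 − 3·40, so 11⁻¹ ≡ 11 (mod 40).
Since σ is injective, we compute σ⁻¹(15): solve 11x + 18 ≡ 15 (mod 40), i.e. 11x ≡ 37 (mod 40).
Multiplying by 11⁻¹ = 11 gives x ≡ 11·37 = 407 = 10·40 + 7 ≡ 7 (mod 40).
Check: σ(7) = 11·7 + 18 = 95 = 2·40 + 15 ≡ 15 (mod 40).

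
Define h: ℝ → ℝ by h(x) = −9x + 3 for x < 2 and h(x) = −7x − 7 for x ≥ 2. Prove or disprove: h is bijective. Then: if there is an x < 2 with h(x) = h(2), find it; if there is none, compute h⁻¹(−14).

Both pieces are strictly decreasing (slopes −9 and −7), so each is injective on its own interval.
The left piece maps (−∞, 2) onto (−15, ∞); the right piece maps [2, ∞) onto (−∞, −21].
The images leave a gap (−15 has no preimage), so h is not surjective, hence not bijective.
Because the two images are disjoint, no x < 2 has h(x) = h(2), so we compute h⁻¹(−14): −14 lies in (−15, ∞), so solve −9x + 3 = −14: x = (−14 − 3)/(−9) = 17/9.

17/9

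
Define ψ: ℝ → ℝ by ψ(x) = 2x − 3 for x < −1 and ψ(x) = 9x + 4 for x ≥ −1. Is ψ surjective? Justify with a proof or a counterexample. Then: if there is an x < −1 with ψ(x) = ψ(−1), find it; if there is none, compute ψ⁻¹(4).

0

Both pieces are strictly increasing (slopes 2 and 9), so each is injective on its own interval.
The left piece maps (−∞, −1) onto (−∞, −5); the right piece maps [−1, ∞) onto [−5, ∞).
These images together cover ℝ, so ψ is surjective.
Because the two images are disjoint, no x < −1 has ψ(x) = ψ(−1), so we compute ψ⁻¹(4): 4 lies in [−5, ∞), so solve 9x + 4 = 4: x = (4 − 4)/9 = 0.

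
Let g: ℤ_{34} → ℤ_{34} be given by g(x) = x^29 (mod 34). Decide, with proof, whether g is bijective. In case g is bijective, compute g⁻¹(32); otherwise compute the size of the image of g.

Computing x^29 mod 34 for each x (by repeated squaring, reducing mod 34 at every step), the values g(0), g(1), …, g(33) are: 0, 1, 32, 29, 4, 3, 10, 23, 26, 25, 28, 7, 14, 13, 22, 19, 16, 17, 18, 15, 12, 21, 20, 27, 6, 9, 8, 11, 24, 31, 30, 5, 2, 33.
Every element of ℤ_{34} appears exactly once in this list, so g is a bijection, and in particular bijective.
Since g is bijective, we read off the preimage of 32 from the same table: g(2) = 32, so g⁻¹(32) = 2.

2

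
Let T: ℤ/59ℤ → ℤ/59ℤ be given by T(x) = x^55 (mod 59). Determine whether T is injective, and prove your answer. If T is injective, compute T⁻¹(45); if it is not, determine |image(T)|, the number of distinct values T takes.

Since 59 is prime, the nonzero elements of ℤ/59ℤ form a cyclic group of order 58.
As gcd(55, 58) = 1, raising to the 55th power is a bijection on this group: if a^55 ≡ b^55 then (ab^{−1})^55 = 1, and the only element of order dividing gcd(55, 58) = 1 is 1, so a = b.
With T(0) = 0 this makes T injective on all of ℤ/59ℤ, hence bijective (finite equal-size domain and codomain). In particular T is injective.
Since T is injective, we find the preimage of 45. The inverse of x ↦ x^55 on (ℤ/59ℤ)^× is x ↦ x^19, because 55·19 = 1045 = 18·58 + 1 ≡ 1 (mod 58) and x^{58} = 1 for x ≠ 0 (Fermat). So T⁻¹(45) = 45^19 mod 59.
Repeated squaring mod 59: 45^1 ≡ 45, 45^2 ≡ 45² = 2025 ≡ 19, 45^4 ≡ 19² = 361 ≡ 7, 45^8 ≡ 7² = 49, 45^16 ≡ 49² = 2401 ≡ 41. Since 19 = 16 + 2 + 1, 45^19 ≡ 41·19·45: 41·19 = 779 ≡ 12, then 12·45 = 540 ≡ 9. So 45^19 ≡ 9 (mod 59).
Hence T⁻¹(45) = 9.

9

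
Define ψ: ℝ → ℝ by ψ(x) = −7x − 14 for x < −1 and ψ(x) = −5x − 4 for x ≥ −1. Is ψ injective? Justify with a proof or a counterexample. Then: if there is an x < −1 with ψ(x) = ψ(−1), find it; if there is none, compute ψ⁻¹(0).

Both pieces are strictly decreasing (slopes −7 and −5), so each is injective on its own interval.
The left piece maps (−∞, −1) onto (−7, ∞); the right piece maps [−1, ∞) onto (−∞, 1].
These images overlap. In particular ψ(−1) = 1 (right piece), and solving −7x − 14 = 1 on the left piece gives x = −15/7 < −1.
So ψ(−15/7) = ψ(−1) with −15/7 ≠ −1, and ψ is not injective. This x = −15/7 is the requested value below −1.

-15/7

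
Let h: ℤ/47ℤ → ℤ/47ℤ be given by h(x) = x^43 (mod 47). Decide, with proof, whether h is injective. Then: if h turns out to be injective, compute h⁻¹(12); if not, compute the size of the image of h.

Since 47 is prime, the nonzero elements of ℤ/47ℤ form a cyclic group of order 46.
As gcd(43, 46) = 1, raising to the 43rd power is a bijection on this group: if s^43 ≡ t^43 then (st^{−1})^43 = 1, and the only element of order dividing gcd(43, 46) = 1 is 1, so s = t.
With h(0) = 0 this makes h injective on all of ℤ/47ℤ, hence bijective (finite equal-size domain and codomain). In particular h is injective.
Since h is injective, we find the preimage of 12. The inverse of x ↦ x^43 on (ℤ/47ℤ)^× is x ↦ x^15, because 43·15 = 645 = 14·46 + 1 ≡ 1 (mod 46) and x^{46} = 1 for x ≠ 0 (Fermat). So h⁻¹(12) = 12^15 mod 47.
Repeated squaring mod 47: 12^1 ≡ 12, 12^2 ≡ 12² = 144 ≡ 3, 12^4 ≡ 3² = 9, 12^8 ≡ 9² = 81 ≡ 34. Since 15 = 8 + 4 + 2 + 1, 12^15 ≡ 34·9·3·12: 34·9 = 306 ≡ 24, then 24·3 = 72 ≡ 25, then 25·12 = 300 ≡ 18. So 12^15 ≡ 18 (mod 47).
Hence h⁻¹(12) = 18.

18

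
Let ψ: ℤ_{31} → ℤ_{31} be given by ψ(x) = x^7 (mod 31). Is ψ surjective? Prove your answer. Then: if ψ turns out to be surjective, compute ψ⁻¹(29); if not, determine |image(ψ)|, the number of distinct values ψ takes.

23

Since 31 is prime, the nonzero elements of ℤ_{31} form a cyclic group of order 30.
As gcd(7, 30) = 1, raising to the 7th power is a bijection on this group: if u^7 ≡ v^7 then (uv^{−1})^7 = 1, and the only element of order dividing gcd(7, 30) = 1 is 1, so u = v.
With ψ(0) = 0 this makes ψ injective on all of ℤ_{31}, hence bijective (finite equal-size domain and codomain). In particular ψ is surjective.
Since ψ is surjective, we find the preimage of 29. The inverse of x ↦ x^7 on (ℤ_{31})^× is x ↦ x^13, because 7·13 = 91 = 3·30 + 1 ≡ 1 (mod 30) and x^{30} = 1 for x ≠ 0 (Fermat). So ψ⁻¹(29) = 29^13 mod 31.
Repeated squaring mod 31: 29^1 ≡ 29, 29^2 ≡ 29² = 841 ≡ 4, 29^4 ≡ 4² = 16, 29^8 ≡ 16² = 256 ≡ 8. Since 13 = 8 + 4 + 1, 29^13 ≡ 8·16·29: 8·16 = 128 ≡ 4, then 4·29 = 116 ≡ 23. So 29^13 ≡ 23 (mod 31).
Hence ψ⁻¹(29) = 23.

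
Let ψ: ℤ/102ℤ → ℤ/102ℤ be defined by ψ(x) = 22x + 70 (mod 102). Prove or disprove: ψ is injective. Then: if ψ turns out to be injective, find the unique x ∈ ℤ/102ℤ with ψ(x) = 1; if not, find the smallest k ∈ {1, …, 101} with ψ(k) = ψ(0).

We have gcd(22, 102) = 2 > 1. Taking u = 0 and v = 51: ψ(0) = 70 and ψ(51) = 22·51 + 70 = 1192 ≡ 70 (mod 102).
So ψ(0) = ψ(51) while 0 ≠ 51, hence ψ is not injective.
Since ψ is not injective, we find the least positive k with ψ(k) = ψ(0): this means 22k ≡ 0 (mod 102), i.e. 102 ∣ 22k. Since gcd(22, 102) = 2, dividing through by 2 this holds exactly when 51 ∣ 11k, and as gcd(11, 51) = 1, exactly when 51 ∣ k.
The smallest positive such k is 51.

51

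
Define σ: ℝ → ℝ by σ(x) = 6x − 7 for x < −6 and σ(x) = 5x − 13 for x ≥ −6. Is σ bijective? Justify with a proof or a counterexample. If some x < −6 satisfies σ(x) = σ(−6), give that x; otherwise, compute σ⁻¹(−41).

Both pieces are strictly increasing (slopes 6 and 5), so each is injective on its own interval.
The left piece maps (−∞, −6) onto (−∞, −43); the right piece maps [−6, ∞) onto [−43, ∞).
Since −43 = −43, the images partition ℝ: σ is injective and surjective, hence bijective.
Because the two images are disjoint, no x < −6 has σ(x) = σ(−6), so we compute σ⁻¹(−41): −41 lies in [−43, ∞), so solve 5x − 13 = −41: x = (−41 + 13)/5 = −28/5.

-28/5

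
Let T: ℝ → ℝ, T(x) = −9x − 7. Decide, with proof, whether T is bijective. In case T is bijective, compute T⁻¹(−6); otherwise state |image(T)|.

Suppose T(a) = T(b). Then −9a − 7 = −9b − 7, therefore −9a = −9b, so a = b.
For any y ∈ ℝ, x = (y + 7)/(−9) satisfies T(x) = y.
Thus T is bijective.
Since T is bijective, we compute T⁻¹(−6) = (−6 + 7)/(−9) = −1/9.

-1/9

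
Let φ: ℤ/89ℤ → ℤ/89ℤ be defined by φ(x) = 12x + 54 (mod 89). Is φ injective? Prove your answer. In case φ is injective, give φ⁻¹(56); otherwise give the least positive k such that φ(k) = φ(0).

15

Suppose φ(x_1) = φ(x_2) in ℤ/89ℤ. Then 12x_1 + 54 ≡ 12x_2 + 54 (mod 89), therefore 12(x_1 − x_2) ≡ 0 (mod 89).
Since gcd(12, 89) = 1, 12 is invertible modulo 89, thus x_1 − x_2 ≡ 0 (mod 89), i.e. x_1 = x_2.
Therefore φ is injective.
We now compute 12⁻¹ mod 89 explicitly. Euclid's algorithm: 89 = 7·12 + 5, 12 = 2·5 + 2, 5 = 2·2 + 1; back-substituting gives 1 = 52·12 − 7·89, so 12⁻¹ ≡ 52 (mod 89).
Since φ is injective, we find φ⁻¹(56): we need 12x ≡ 56 − 54 ≡ 2 (mod 89). Using 12⁻¹ = 52: x ≡ 52·2 = 104 = 1·89 + 15, so x = 15.
Check: φ(15) = 12·15 + 54 = 234 = 2·89 + 56 ≡ 56 (mod 89).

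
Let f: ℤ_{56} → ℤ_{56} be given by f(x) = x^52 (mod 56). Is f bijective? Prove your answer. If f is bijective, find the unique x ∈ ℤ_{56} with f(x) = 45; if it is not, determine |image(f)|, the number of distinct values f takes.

8

f(6): Repeated squaring mod 56: 6^1 ≡ 6, 6^2 ≡ 6² = 36, 6^4 ≡ 36² = 1296 ≡ 8, 6^8 ≡ 8² = 64 ≡ 8, 6^16 ≡ 8² = 64 ≡ 8, 6^32 ≡ 8² = 64 ≡ 8. Since 52 = 32 + 16 + 4, 6^52 ≡ 8·8·8: 8·8 = 64 ≡ 8, then 8·8 = 64 ≡ 8. So 6^52 ≡ 8 (mod 56).
f(8): Repeated squaring mod 56: 8^1 ≡ 8, 8^2 ≡ 8² = 64 ≡ 8, 8^4 ≡ 8² = 64 ≡ 8, 8^8 ≡ 8² = 64 ≡ 8, 8^16 ≡ 8² = 64 ≡ 8, 8^32 ≡ 8² = 64 ≡ 8. Since 52 = 32 + 16 + 4, 8^52 ≡ 8·8·8: 8·8 = 64 ≡ 8, then 8·8 = 64 ≡ 8. So 8^52 ≡ 8 (mod 56).
So f(6) = f(8) = 8 while 6 ≠ 8, therefore f is not injective, hence not bijective.
Since f is not bijective, we determine |image(f)|. Computing x^52 mod 56 for each x (by repeated squaring, reducing mod 56 at every step), the values f(0), f(1), …, f(55) are: 0, 1, 16, 25, 32, 9, 8, 49, 8, 9, 32, 25, 16, 1, 0, 1, 16, 25, 32, 9, 8, 49, 8, 9, 32, 25, 16, 1, 0, 1, 16, 25, 32, 9, 8, 49, 8, 9, 32, 25, 16, 1, 0, 1, 16, 25, 32, 9, 8, 49, 8, 9, 32, 25, 16, 1.
The distinct values are {0, 1, 8, 9, 16, 25, 32, 49}; there are 8 of them.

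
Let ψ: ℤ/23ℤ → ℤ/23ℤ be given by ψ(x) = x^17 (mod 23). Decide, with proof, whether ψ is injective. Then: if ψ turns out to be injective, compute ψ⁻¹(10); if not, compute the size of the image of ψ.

15

Since 23 is prime, the nonzero elements of ℤ/23ℤ form a cyclic group of order 22.
As gcd(17, 22) = 1, raising to the 17th power is a bijection on this group: if u^17 ≡ v^17 then (uv^{−1})^17 = 1, and the only element of order dividing gcd(17, 22) = 1 is 1, so u = v.
With ψ(0) = 0 this makes ψ injective on all of ℤ/23ℤ, hence bijective (finite equal-size domain and codomain). In particular ψ is injective.
Since ψ is injective, we find the preimage of 10. The inverse of x ↦ x^17 on (ℤ/23ℤ)^× is x ↦ x^13, because 17·13 = 221 = 10·22 + 1 ≡ 1 (mod 22) and x^{22} = 1 for x ≠ 0 (Fermat). So ψ⁻¹(10) = 10^13 mod 23.
Repeated squaring mod 23: 10^1 ≡ 10, 10^2 ≡ 10² = 100 ≡ 8, 10^4 ≡ 8² = 64 ≡ 18, 10^8 ≡ 18² = 324 ≡ 2. Since 13 = 8 + 4 + 1, 10^13 ≡ 2·18·10: 2·18 = 36 ≡ 13, then 13·10 = 130 ≡ 15. So 10^13 ≡ 15 (mod 23).
Hence ψ⁻¹(10) = 15.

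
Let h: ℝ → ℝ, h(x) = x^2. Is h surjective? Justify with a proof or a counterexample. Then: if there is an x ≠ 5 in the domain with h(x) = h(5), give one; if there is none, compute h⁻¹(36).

-5

Since 2 is even, x^2 ≥ 0 for all x ∈ ℝ, so −1 ∈ ℝ has no preimage. Hence h is not surjective.
For the follow-up, such an x exists: taking x = −5 ∈ ℝ gives h(−5) = 25 = h(5) with −5 ≠ 5.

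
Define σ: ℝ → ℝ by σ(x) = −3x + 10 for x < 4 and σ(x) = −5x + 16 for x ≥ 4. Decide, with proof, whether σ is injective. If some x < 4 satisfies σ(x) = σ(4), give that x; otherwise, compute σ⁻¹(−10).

26/5

Both pieces are strictly decreasing (slopes −3 and −5), so each is injective on its own interval.
The left piece maps (−∞, 4) onto (−2, ∞); the right piece maps [4, ∞) onto (−∞, −4].
These images are disjoint, so no value is attained by both pieces. Hence σ is injective.
Because the two images are disjoint, no x < 4 has σ(x) = σ(4), so we compute σ⁻¹(−10): −10 lies in (−∞, −4], so solve −5x + 16 = −10: x = (−10 − 16)/(−5) = 26/5.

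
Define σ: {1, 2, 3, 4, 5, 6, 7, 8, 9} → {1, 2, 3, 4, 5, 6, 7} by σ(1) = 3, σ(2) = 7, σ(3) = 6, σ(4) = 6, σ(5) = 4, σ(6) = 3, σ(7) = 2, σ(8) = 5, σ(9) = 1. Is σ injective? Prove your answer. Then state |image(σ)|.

7

σ(3) = 6 = σ(4) with 3 ≠ 4, so σ is not injective.
The image of σ is {1, 2, 3, 4, 5, 6, 7}, which has 7 elements.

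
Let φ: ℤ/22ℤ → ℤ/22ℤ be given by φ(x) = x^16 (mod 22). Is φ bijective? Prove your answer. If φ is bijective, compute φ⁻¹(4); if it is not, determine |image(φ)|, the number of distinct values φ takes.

φ(10): Repeated squaring mod 22: 10^1 ≡ 10, 10^2 ≡ 10² = 100 ≡ 12, 10^4 ≡ 12² = 144 ≡ 12, 10^8 ≡ 12² = 144 ≡ 12, 10^16 ≡ 12² = 144 ≡ 12. So 10^16 ≡ 12 (mod 22).
φ(12): Repeated squaring mod 22: 12^1 ≡ 12, 12^2 ≡ 12² = 144 ≡ 12, 12^4 ≡ 12² = 144 ≡ 12, 12^8 ≡ 12² = 144 ≡ 12, 12^16 ≡ 12² = 144 ≡ 12. So 12^16 ≡ 12 (mod 22).
So φ(10) = φ(12) = 12 while 10 ≠ 12, thus φ is not injective, hence not bijective.
Since φ is not bijective, we determine |image(φ)|. Computing x^16 mod 22 for each x (by repeated squaring, reducing mod 22 at every step), the values φ(0), φ(1), …, φ(21) are: 0, 1, 20, 3, 4, 5, 16, 15, 14, 9, 12, 11, 12, 9, 14, 15, 16, 5, 4, 3, 20, 1.
The distinct values are {0, 1, 3, 4, 5, 9, 11, 12, 14, 15, 16, 20}; there are 12 of them.

12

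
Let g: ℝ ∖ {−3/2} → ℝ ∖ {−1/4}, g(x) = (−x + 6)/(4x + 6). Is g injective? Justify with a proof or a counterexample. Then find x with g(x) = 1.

Suppose g(a) = g(b). Cross-multiplying: (−a + 6)(4b + 6) = (−b + 6)(4a + 6).
Expanding both sides and cancelling the symmetric terms leaves −30·(a − b) = 0. Since −30 ≠ 0, a = b. Therefore g is injective.
Solving g(x) = 1: cross-multiplying gives −x + 6 = 1(4x + 6), which rearranges to −5x = 0, so x = 0.

0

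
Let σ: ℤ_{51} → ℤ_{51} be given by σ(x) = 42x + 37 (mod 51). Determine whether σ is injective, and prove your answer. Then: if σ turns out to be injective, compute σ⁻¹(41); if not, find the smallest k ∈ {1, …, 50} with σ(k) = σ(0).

17

Recall: σ is injective when σ(x_1) = σ(x_2) forces x_1 = x_2.
We have gcd(42, 51) = 3 > 1. Taking x_1 = 0 and x_2 = 17: σ(0) = 37 and σ(17) = 42·17 + 37 = 751 ≡ 37 (mod 51).
So σ(0) = σ(17) while 0 ≠ 17, thus σ is not injective.
Since σ is not injective, we find the least positive k with σ(k) = σ(0): this means 42k ≡ 0 (mod 51), i.e. 51 ∣ 42k. Since gcd(42, 51) = 3, dividing through by 3 this holds exactly when 17 ∣ 14k, and as gcd(14, 17) = 1, exactly when 17 ∣ k.
The smallest positive such k is 17.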